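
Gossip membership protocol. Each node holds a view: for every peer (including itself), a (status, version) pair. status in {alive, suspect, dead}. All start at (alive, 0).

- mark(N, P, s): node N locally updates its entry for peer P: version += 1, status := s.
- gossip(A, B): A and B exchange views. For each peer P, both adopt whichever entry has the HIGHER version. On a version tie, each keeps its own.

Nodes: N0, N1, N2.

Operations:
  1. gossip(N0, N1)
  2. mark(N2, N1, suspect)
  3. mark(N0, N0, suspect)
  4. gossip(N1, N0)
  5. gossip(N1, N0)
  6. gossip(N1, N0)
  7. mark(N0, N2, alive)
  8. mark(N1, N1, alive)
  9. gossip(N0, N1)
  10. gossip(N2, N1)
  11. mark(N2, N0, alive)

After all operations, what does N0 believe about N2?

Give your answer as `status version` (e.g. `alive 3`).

Op 1: gossip N0<->N1 -> N0.N0=(alive,v0) N0.N1=(alive,v0) N0.N2=(alive,v0) | N1.N0=(alive,v0) N1.N1=(alive,v0) N1.N2=(alive,v0)
Op 2: N2 marks N1=suspect -> (suspect,v1)
Op 3: N0 marks N0=suspect -> (suspect,v1)
Op 4: gossip N1<->N0 -> N1.N0=(suspect,v1) N1.N1=(alive,v0) N1.N2=(alive,v0) | N0.N0=(suspect,v1) N0.N1=(alive,v0) N0.N2=(alive,v0)
Op 5: gossip N1<->N0 -> N1.N0=(suspect,v1) N1.N1=(alive,v0) N1.N2=(alive,v0) | N0.N0=(suspect,v1) N0.N1=(alive,v0) N0.N2=(alive,v0)
Op 6: gossip N1<->N0 -> N1.N0=(suspect,v1) N1.N1=(alive,v0) N1.N2=(alive,v0) | N0.N0=(suspect,v1) N0.N1=(alive,v0) N0.N2=(alive,v0)
Op 7: N0 marks N2=alive -> (alive,v1)
Op 8: N1 marks N1=alive -> (alive,v1)
Op 9: gossip N0<->N1 -> N0.N0=(suspect,v1) N0.N1=(alive,v1) N0.N2=(alive,v1) | N1.N0=(suspect,v1) N1.N1=(alive,v1) N1.N2=(alive,v1)
Op 10: gossip N2<->N1 -> N2.N0=(suspect,v1) N2.N1=(suspect,v1) N2.N2=(alive,v1) | N1.N0=(suspect,v1) N1.N1=(alive,v1) N1.N2=(alive,v1)
Op 11: N2 marks N0=alive -> (alive,v2)

Answer: alive 1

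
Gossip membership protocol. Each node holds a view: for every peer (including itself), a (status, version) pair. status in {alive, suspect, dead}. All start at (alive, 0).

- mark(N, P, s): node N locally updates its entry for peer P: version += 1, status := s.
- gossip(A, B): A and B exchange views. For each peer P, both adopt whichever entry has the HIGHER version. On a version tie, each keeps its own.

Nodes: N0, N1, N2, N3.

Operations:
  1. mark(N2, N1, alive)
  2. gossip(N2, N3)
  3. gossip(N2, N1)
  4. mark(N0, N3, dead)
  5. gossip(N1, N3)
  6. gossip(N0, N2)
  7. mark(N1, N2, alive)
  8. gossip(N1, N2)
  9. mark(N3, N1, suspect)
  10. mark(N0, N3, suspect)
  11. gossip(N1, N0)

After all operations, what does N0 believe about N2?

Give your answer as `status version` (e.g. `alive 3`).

Op 1: N2 marks N1=alive -> (alive,v1)
Op 2: gossip N2<->N3 -> N2.N0=(alive,v0) N2.N1=(alive,v1) N2.N2=(alive,v0) N2.N3=(alive,v0) | N3.N0=(alive,v0) N3.N1=(alive,v1) N3.N2=(alive,v0) N3.N3=(alive,v0)
Op 3: gossip N2<->N1 -> N2.N0=(alive,v0) N2.N1=(alive,v1) N2.N2=(alive,v0) N2.N3=(alive,v0) | N1.N0=(alive,v0) N1.N1=(alive,v1) N1.N2=(alive,v0) N1.N3=(alive,v0)
Op 4: N0 marks N3=dead -> (dead,v1)
Op 5: gossip N1<->N3 -> N1.N0=(alive,v0) N1.N1=(alive,v1) N1.N2=(alive,v0) N1.N3=(alive,v0) | N3.N0=(alive,v0) N3.N1=(alive,v1) N3.N2=(alive,v0) N3.N3=(alive,v0)
Op 6: gossip N0<->N2 -> N0.N0=(alive,v0) N0.N1=(alive,v1) N0.N2=(alive,v0) N0.N3=(dead,v1) | N2.N0=(alive,v0) N2.N1=(alive,v1) N2.N2=(alive,v0) N2.N3=(dead,v1)
Op 7: N1 marks N2=alive -> (alive,v1)
Op 8: gossip N1<->N2 -> N1.N0=(alive,v0) N1.N1=(alive,v1) N1.N2=(alive,v1) N1.N3=(dead,v1) | N2.N0=(alive,v0) N2.N1=(alive,v1) N2.N2=(alive,v1) N2.N3=(dead,v1)
Op 9: N3 marks N1=suspect -> (suspect,v2)
Op 10: N0 marks N3=suspect -> (suspect,v2)
Op 11: gossip N1<->N0 -> N1.N0=(alive,v0) N1.N1=(alive,v1) N1.N2=(alive,v1) N1.N3=(suspect,v2) | N0.N0=(alive,v0) N0.N1=(alive,v1) N0.N2=(alive,v1) N0.N3=(suspect,v2)

Answer: alive 1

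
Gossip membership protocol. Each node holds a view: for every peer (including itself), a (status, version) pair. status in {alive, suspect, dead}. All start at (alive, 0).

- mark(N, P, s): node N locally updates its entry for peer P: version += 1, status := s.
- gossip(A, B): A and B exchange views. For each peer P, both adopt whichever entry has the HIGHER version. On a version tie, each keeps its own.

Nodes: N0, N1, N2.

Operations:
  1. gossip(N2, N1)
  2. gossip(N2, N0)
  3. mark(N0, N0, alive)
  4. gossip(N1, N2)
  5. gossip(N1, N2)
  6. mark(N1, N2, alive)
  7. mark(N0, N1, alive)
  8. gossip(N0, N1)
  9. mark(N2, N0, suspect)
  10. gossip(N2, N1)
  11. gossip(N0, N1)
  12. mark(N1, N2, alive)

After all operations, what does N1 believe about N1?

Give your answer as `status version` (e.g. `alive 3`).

Answer: alive 1

Derivation:
Op 1: gossip N2<->N1 -> N2.N0=(alive,v0) N2.N1=(alive,v0) N2.N2=(alive,v0) | N1.N0=(alive,v0) N1.N1=(alive,v0) N1.N2=(alive,v0)
Op 2: gossip N2<->N0 -> N2.N0=(alive,v0) N2.N1=(alive,v0) N2.N2=(alive,v0) | N0.N0=(alive,v0) N0.N1=(alive,v0) N0.N2=(alive,v0)
Op 3: N0 marks N0=alive -> (alive,v1)
Op 4: gossip N1<->N2 -> N1.N0=(alive,v0) N1.N1=(alive,v0) N1.N2=(alive,v0) | N2.N0=(alive,v0) N2.N1=(alive,v0) N2.N2=(alive,v0)
Op 5: gossip N1<->N2 -> N1.N0=(alive,v0) N1.N1=(alive,v0) N1.N2=(alive,v0) | N2.N0=(alive,v0) N2.N1=(alive,v0) N2.N2=(alive,v0)
Op 6: N1 marks N2=alive -> (alive,v1)
Op 7: N0 marks N1=alive -> (alive,v1)
Op 8: gossip N0<->N1 -> N0.N0=(alive,v1) N0.N1=(alive,v1) N0.N2=(alive,v1) | N1.N0=(alive,v1) N1.N1=(alive,v1) N1.N2=(alive,v1)
Op 9: N2 marks N0=suspect -> (suspect,v1)
Op 10: gossip N2<->N1 -> N2.N0=(suspect,v1) N2.N1=(alive,v1) N2.N2=(alive,v1) | N1.N0=(alive,v1) N1.N1=(alive,v1) N1.N2=(alive,v1)
Op 11: gossip N0<->N1 -> N0.N0=(alive,v1) N0.N1=(alive,v1) N0.N2=(alive,v1) | N1.N0=(alive,v1) N1.N1=(alive,v1) N1.N2=(alive,v1)
Op 12: N1 marks N2=alive -> (alive,v2)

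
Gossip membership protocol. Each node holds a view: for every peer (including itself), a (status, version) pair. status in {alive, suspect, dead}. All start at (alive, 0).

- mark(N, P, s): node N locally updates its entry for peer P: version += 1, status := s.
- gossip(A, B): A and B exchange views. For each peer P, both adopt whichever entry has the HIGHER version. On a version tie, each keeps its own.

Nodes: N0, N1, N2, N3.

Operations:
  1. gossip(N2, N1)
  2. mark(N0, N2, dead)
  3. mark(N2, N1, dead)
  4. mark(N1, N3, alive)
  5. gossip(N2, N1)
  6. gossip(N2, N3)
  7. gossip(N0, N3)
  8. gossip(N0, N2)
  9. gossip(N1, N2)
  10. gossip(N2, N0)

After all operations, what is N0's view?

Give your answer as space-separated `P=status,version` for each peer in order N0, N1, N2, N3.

Answer: N0=alive,0 N1=dead,1 N2=dead,1 N3=alive,1

Derivation:
Op 1: gossip N2<->N1 -> N2.N0=(alive,v0) N2.N1=(alive,v0) N2.N2=(alive,v0) N2.N3=(alive,v0) | N1.N0=(alive,v0) N1.N1=(alive,v0) N1.N2=(alive,v0) N1.N3=(alive,v0)
Op 2: N0 marks N2=dead -> (dead,v1)
Op 3: N2 marks N1=dead -> (dead,v1)
Op 4: N1 marks N3=alive -> (alive,v1)
Op 5: gossip N2<->N1 -> N2.N0=(alive,v0) N2.N1=(dead,v1) N2.N2=(alive,v0) N2.N3=(alive,v1) | N1.N0=(alive,v0) N1.N1=(dead,v1) N1.N2=(alive,v0) N1.N3=(alive,v1)
Op 6: gossip N2<->N3 -> N2.N0=(alive,v0) N2.N1=(dead,v1) N2.N2=(alive,v0) N2.N3=(alive,v1) | N3.N0=(alive,v0) N3.N1=(dead,v1) N3.N2=(alive,v0) N3.N3=(alive,v1)
Op 7: gossip N0<->N3 -> N0.N0=(alive,v0) N0.N1=(dead,v1) N0.N2=(dead,v1) N0.N3=(alive,v1) | N3.N0=(alive,v0) N3.N1=(dead,v1) N3.N2=(dead,v1) N3.N3=(alive,v1)
Op 8: gossip N0<->N2 -> N0.N0=(alive,v0) N0.N1=(dead,v1) N0.N2=(dead,v1) N0.N3=(alive,v1) | N2.N0=(alive,v0) N2.N1=(dead,v1) N2.N2=(dead,v1) N2.N3=(alive,v1)
Op 9: gossip N1<->N2 -> N1.N0=(alive,v0) N1.N1=(dead,v1) N1.N2=(dead,v1) N1.N3=(alive,v1) | N2.N0=(alive,v0) N2.N1=(dead,v1) N2.N2=(dead,v1) N2.N3=(alive,v1)
Op 10: gossip N2<->N0 -> N2.N0=(alive,v0) N2.N1=(dead,v1) N2.N2=(dead,v1) N2.N3=(alive,v1) | N0.N0=(alive,v0) N0.N1=(dead,v1) N0.N2=(dead,v1) N0.N3=(alive,v1)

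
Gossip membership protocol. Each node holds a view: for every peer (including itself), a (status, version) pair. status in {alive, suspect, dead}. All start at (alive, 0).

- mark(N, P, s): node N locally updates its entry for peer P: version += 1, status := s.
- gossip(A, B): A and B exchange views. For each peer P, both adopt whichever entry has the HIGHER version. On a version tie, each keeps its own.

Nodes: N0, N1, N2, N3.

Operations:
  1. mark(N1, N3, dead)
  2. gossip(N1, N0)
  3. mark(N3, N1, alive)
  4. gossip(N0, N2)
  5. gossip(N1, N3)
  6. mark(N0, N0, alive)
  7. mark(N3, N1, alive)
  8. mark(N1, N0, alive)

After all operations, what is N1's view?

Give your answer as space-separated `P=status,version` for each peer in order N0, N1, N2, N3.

Op 1: N1 marks N3=dead -> (dead,v1)
Op 2: gossip N1<->N0 -> N1.N0=(alive,v0) N1.N1=(alive,v0) N1.N2=(alive,v0) N1.N3=(dead,v1) | N0.N0=(alive,v0) N0.N1=(alive,v0) N0.N2=(alive,v0) N0.N3=(dead,v1)
Op 3: N3 marks N1=alive -> (alive,v1)
Op 4: gossip N0<->N2 -> N0.N0=(alive,v0) N0.N1=(alive,v0) N0.N2=(alive,v0) N0.N3=(dead,v1) | N2.N0=(alive,v0) N2.N1=(alive,v0) N2.N2=(alive,v0) N2.N3=(dead,v1)
Op 5: gossip N1<->N3 -> N1.N0=(alive,v0) N1.N1=(alive,v1) N1.N2=(alive,v0) N1.N3=(dead,v1) | N3.N0=(alive,v0) N3.N1=(alive,v1) N3.N2=(alive,v0) N3.N3=(dead,v1)
Op 6: N0 marks N0=alive -> (alive,v1)
Op 7: N3 marks N1=alive -> (alive,v2)
Op 8: N1 marks N0=alive -> (alive,v1)

Answer: N0=alive,1 N1=alive,1 N2=alive,0 N3=dead,1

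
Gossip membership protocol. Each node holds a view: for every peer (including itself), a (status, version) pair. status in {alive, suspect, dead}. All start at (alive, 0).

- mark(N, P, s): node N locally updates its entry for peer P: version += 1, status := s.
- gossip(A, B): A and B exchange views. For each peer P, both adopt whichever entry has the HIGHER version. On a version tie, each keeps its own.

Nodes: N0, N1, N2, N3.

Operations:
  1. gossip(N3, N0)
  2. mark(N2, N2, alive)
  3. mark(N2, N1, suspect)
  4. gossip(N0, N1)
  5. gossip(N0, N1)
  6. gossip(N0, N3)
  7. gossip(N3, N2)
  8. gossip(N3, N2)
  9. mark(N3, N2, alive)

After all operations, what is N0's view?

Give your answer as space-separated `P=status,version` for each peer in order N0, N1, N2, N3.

Answer: N0=alive,0 N1=alive,0 N2=alive,0 N3=alive,0

Derivation:
Op 1: gossip N3<->N0 -> N3.N0=(alive,v0) N3.N1=(alive,v0) N3.N2=(alive,v0) N3.N3=(alive,v0) | N0.N0=(alive,v0) N0.N1=(alive,v0) N0.N2=(alive,v0) N0.N3=(alive,v0)
Op 2: N2 marks N2=alive -> (alive,v1)
Op 3: N2 marks N1=suspect -> (suspect,v1)
Op 4: gossip N0<->N1 -> N0.N0=(alive,v0) N0.N1=(alive,v0) N0.N2=(alive,v0) N0.N3=(alive,v0) | N1.N0=(alive,v0) N1.N1=(alive,v0) N1.N2=(alive,v0) N1.N3=(alive,v0)
Op 5: gossip N0<->N1 -> N0.N0=(alive,v0) N0.N1=(alive,v0) N0.N2=(alive,v0) N0.N3=(alive,v0) | N1.N0=(alive,v0) N1.N1=(alive,v0) N1.N2=(alive,v0) N1.N3=(alive,v0)
Op 6: gossip N0<->N3 -> N0.N0=(alive,v0) N0.N1=(alive,v0) N0.N2=(alive,v0) N0.N3=(alive,v0) | N3.N0=(alive,v0) N3.N1=(alive,v0) N3.N2=(alive,v0) N3.N3=(alive,v0)
Op 7: gossip N3<->N2 -> N3.N0=(alive,v0) N3.N1=(suspect,v1) N3.N2=(alive,v1) N3.N3=(alive,v0) | N2.N0=(alive,v0) N2.N1=(suspect,v1) N2.N2=(alive,v1) N2.N3=(alive,v0)
Op 8: gossip N3<->N2 -> N3.N0=(alive,v0) N3.N1=(suspect,v1) N3.N2=(alive,v1) N3.N3=(alive,v0) | N2.N0=(alive,v0) N2.N1=(suspect,v1) N2.N2=(alive,v1) N2.N3=(alive,v0)
Op 9: N3 marks N2=alive -> (alive,v2)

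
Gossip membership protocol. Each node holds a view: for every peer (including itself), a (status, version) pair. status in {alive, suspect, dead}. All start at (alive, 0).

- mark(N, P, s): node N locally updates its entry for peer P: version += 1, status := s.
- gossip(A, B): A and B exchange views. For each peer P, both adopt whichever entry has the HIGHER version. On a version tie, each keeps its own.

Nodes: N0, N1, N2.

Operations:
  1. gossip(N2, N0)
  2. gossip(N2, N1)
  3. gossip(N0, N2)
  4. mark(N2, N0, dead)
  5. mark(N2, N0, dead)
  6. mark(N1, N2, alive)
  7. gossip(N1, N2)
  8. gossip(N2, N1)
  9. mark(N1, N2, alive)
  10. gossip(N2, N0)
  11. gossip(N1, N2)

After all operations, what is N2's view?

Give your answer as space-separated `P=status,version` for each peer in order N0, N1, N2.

Op 1: gossip N2<->N0 -> N2.N0=(alive,v0) N2.N1=(alive,v0) N2.N2=(alive,v0) | N0.N0=(alive,v0) N0.N1=(alive,v0) N0.N2=(alive,v0)
Op 2: gossip N2<->N1 -> N2.N0=(alive,v0) N2.N1=(alive,v0) N2.N2=(alive,v0) | N1.N0=(alive,v0) N1.N1=(alive,v0) N1.N2=(alive,v0)
Op 3: gossip N0<->N2 -> N0.N0=(alive,v0) N0.N1=(alive,v0) N0.N2=(alive,v0) | N2.N0=(alive,v0) N2.N1=(alive,v0) N2.N2=(alive,v0)
Op 4: N2 marks N0=dead -> (dead,v1)
Op 5: N2 marks N0=dead -> (dead,v2)
Op 6: N1 marks N2=alive -> (alive,v1)
Op 7: gossip N1<->N2 -> N1.N0=(dead,v2) N1.N1=(alive,v0) N1.N2=(alive,v1) | N2.N0=(dead,v2) N2.N1=(alive,v0) N2.N2=(alive,v1)
Op 8: gossip N2<->N1 -> N2.N0=(dead,v2) N2.N1=(alive,v0) N2.N2=(alive,v1) | N1.N0=(dead,v2) N1.N1=(alive,v0) N1.N2=(alive,v1)
Op 9: N1 marks N2=alive -> (alive,v2)
Op 10: gossip N2<->N0 -> N2.N0=(dead,v2) N2.N1=(alive,v0) N2.N2=(alive,v1) | N0.N0=(dead,v2) N0.N1=(alive,v0) N0.N2=(alive,v1)
Op 11: gossip N1<->N2 -> N1.N0=(dead,v2) N1.N1=(alive,v0) N1.N2=(alive,v2) | N2.N0=(dead,v2) N2.N1=(alive,v0) N2.N2=(alive,v2)

Answer: N0=dead,2 N1=alive,0 N2=alive,2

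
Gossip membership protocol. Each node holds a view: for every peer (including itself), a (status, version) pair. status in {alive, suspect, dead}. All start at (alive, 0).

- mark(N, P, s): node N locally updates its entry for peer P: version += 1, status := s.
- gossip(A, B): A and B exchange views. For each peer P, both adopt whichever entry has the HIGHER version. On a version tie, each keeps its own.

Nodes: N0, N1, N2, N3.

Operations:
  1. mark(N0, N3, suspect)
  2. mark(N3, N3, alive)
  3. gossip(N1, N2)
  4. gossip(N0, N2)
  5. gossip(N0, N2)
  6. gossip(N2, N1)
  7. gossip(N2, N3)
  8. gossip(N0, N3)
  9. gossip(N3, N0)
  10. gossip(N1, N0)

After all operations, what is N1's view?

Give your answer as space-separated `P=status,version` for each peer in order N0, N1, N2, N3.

Answer: N0=alive,0 N1=alive,0 N2=alive,0 N3=suspect,1

Derivation:
Op 1: N0 marks N3=suspect -> (suspect,v1)
Op 2: N3 marks N3=alive -> (alive,v1)
Op 3: gossip N1<->N2 -> N1.N0=(alive,v0) N1.N1=(alive,v0) N1.N2=(alive,v0) N1.N3=(alive,v0) | N2.N0=(alive,v0) N2.N1=(alive,v0) N2.N2=(alive,v0) N2.N3=(alive,v0)
Op 4: gossip N0<->N2 -> N0.N0=(alive,v0) N0.N1=(alive,v0) N0.N2=(alive,v0) N0.N3=(suspect,v1) | N2.N0=(alive,v0) N2.N1=(alive,v0) N2.N2=(alive,v0) N2.N3=(suspect,v1)
Op 5: gossip N0<->N2 -> N0.N0=(alive,v0) N0.N1=(alive,v0) N0.N2=(alive,v0) N0.N3=(suspect,v1) | N2.N0=(alive,v0) N2.N1=(alive,v0) N2.N2=(alive,v0) N2.N3=(suspect,v1)
Op 6: gossip N2<->N1 -> N2.N0=(alive,v0) N2.N1=(alive,v0) N2.N2=(alive,v0) N2.N3=(suspect,v1) | N1.N0=(alive,v0) N1.N1=(alive,v0) N1.N2=(alive,v0) N1.N3=(suspect,v1)
Op 7: gossip N2<->N3 -> N2.N0=(alive,v0) N2.N1=(alive,v0) N2.N2=(alive,v0) N2.N3=(suspect,v1) | N3.N0=(alive,v0) N3.N1=(alive,v0) N3.N2=(alive,v0) N3.N3=(alive,v1)
Op 8: gossip N0<->N3 -> N0.N0=(alive,v0) N0.N1=(alive,v0) N0.N2=(alive,v0) N0.N3=(suspect,v1) | N3.N0=(alive,v0) N3.N1=(alive,v0) N3.N2=(alive,v0) N3.N3=(alive,v1)
Op 9: gossip N3<->N0 -> N3.N0=(alive,v0) N3.N1=(alive,v0) N3.N2=(alive,v0) N3.N3=(alive,v1) | N0.N0=(alive,v0) N0.N1=(alive,v0) N0.N2=(alive,v0) N0.N3=(suspect,v1)
Op 10: gossip N1<->N0 -> N1.N0=(alive,v0) N1.N1=(alive,v0) N1.N2=(alive,v0) N1.N3=(suspect,v1) | N0.N0=(alive,v0) N0.N1=(alive,v0) N0.N2=(alive,v0) N0.N3=(suspect,v1)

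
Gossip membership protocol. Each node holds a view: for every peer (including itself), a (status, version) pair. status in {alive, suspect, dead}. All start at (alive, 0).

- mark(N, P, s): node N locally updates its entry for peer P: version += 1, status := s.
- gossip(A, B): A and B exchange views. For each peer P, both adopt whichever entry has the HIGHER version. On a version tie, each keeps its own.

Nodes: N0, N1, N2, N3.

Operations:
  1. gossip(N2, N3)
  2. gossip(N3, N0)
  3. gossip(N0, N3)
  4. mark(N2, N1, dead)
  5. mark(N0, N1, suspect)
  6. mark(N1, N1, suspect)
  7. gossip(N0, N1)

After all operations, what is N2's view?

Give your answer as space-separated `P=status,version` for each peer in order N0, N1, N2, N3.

Op 1: gossip N2<->N3 -> N2.N0=(alive,v0) N2.N1=(alive,v0) N2.N2=(alive,v0) N2.N3=(alive,v0) | N3.N0=(alive,v0) N3.N1=(alive,v0) N3.N2=(alive,v0) N3.N3=(alive,v0)
Op 2: gossip N3<->N0 -> N3.N0=(alive,v0) N3.N1=(alive,v0) N3.N2=(alive,v0) N3.N3=(alive,v0) | N0.N0=(alive,v0) N0.N1=(alive,v0) N0.N2=(alive,v0) N0.N3=(alive,v0)
Op 3: gossip N0<->N3 -> N0.N0=(alive,v0) N0.N1=(alive,v0) N0.N2=(alive,v0) N0.N3=(alive,v0) | N3.N0=(alive,v0) N3.N1=(alive,v0) N3.N2=(alive,v0) N3.N3=(alive,v0)
Op 4: N2 marks N1=dead -> (dead,v1)
Op 5: N0 marks N1=suspect -> (suspect,v1)
Op 6: N1 marks N1=suspect -> (suspect,v1)
Op 7: gossip N0<->N1 -> N0.N0=(alive,v0) N0.N1=(suspect,v1) N0.N2=(alive,v0) N0.N3=(alive,v0) | N1.N0=(alive,v0) N1.N1=(suspect,v1) N1.N2=(alive,v0) N1.N3=(alive,v0)

Answer: N0=alive,0 N1=dead,1 N2=alive,0 N3=alive,0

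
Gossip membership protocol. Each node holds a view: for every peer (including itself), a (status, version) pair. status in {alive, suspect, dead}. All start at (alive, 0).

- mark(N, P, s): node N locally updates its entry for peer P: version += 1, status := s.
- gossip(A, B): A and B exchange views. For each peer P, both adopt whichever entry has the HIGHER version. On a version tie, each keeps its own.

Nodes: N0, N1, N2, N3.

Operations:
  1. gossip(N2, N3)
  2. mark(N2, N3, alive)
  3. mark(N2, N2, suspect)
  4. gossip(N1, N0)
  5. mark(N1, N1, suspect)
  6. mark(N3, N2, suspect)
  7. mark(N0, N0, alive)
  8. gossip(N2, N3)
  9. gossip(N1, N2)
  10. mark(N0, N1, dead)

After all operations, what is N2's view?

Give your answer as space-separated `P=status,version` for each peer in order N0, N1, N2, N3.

Answer: N0=alive,0 N1=suspect,1 N2=suspect,1 N3=alive,1

Derivation:
Op 1: gossip N2<->N3 -> N2.N0=(alive,v0) N2.N1=(alive,v0) N2.N2=(alive,v0) N2.N3=(alive,v0) | N3.N0=(alive,v0) N3.N1=(alive,v0) N3.N2=(alive,v0) N3.N3=(alive,v0)
Op 2: N2 marks N3=alive -> (alive,v1)
Op 3: N2 marks N2=suspect -> (suspect,v1)
Op 4: gossip N1<->N0 -> N1.N0=(alive,v0) N1.N1=(alive,v0) N1.N2=(alive,v0) N1.N3=(alive,v0) | N0.N0=(alive,v0) N0.N1=(alive,v0) N0.N2=(alive,v0) N0.N3=(alive,v0)
Op 5: N1 marks N1=suspect -> (suspect,v1)
Op 6: N3 marks N2=suspect -> (suspect,v1)
Op 7: N0 marks N0=alive -> (alive,v1)
Op 8: gossip N2<->N3 -> N2.N0=(alive,v0) N2.N1=(alive,v0) N2.N2=(suspect,v1) N2.N3=(alive,v1) | N3.N0=(alive,v0) N3.N1=(alive,v0) N3.N2=(suspect,v1) N3.N3=(alive,v1)
Op 9: gossip N1<->N2 -> N1.N0=(alive,v0) N1.N1=(suspect,v1) N1.N2=(suspect,v1) N1.N3=(alive,v1) | N2.N0=(alive,v0) N2.N1=(suspect,v1) N2.N2=(suspect,v1) N2.N3=(alive,v1)
Op 10: N0 marks N1=dead -> (dead,v1)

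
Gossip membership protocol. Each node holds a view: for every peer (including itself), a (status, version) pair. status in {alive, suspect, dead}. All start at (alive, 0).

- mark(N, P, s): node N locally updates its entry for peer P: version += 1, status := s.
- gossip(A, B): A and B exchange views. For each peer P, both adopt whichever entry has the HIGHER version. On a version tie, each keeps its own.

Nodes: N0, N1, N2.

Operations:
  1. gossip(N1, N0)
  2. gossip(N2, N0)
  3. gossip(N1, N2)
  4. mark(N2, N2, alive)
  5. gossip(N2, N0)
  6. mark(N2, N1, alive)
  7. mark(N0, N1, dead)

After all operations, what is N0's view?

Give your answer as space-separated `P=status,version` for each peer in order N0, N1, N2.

Op 1: gossip N1<->N0 -> N1.N0=(alive,v0) N1.N1=(alive,v0) N1.N2=(alive,v0) | N0.N0=(alive,v0) N0.N1=(alive,v0) N0.N2=(alive,v0)
Op 2: gossip N2<->N0 -> N2.N0=(alive,v0) N2.N1=(alive,v0) N2.N2=(alive,v0) | N0.N0=(alive,v0) N0.N1=(alive,v0) N0.N2=(alive,v0)
Op 3: gossip N1<->N2 -> N1.N0=(alive,v0) N1.N1=(alive,v0) N1.N2=(alive,v0) | N2.N0=(alive,v0) N2.N1=(alive,v0) N2.N2=(alive,v0)
Op 4: N2 marks N2=alive -> (alive,v1)
Op 5: gossip N2<->N0 -> N2.N0=(alive,v0) N2.N1=(alive,v0) N2.N2=(alive,v1) | N0.N0=(alive,v0) N0.N1=(alive,v0) N0.N2=(alive,v1)
Op 6: N2 marks N1=alive -> (alive,v1)
Op 7: N0 marks N1=dead -> (dead,v1)

Answer: N0=alive,0 N1=dead,1 N2=alive,1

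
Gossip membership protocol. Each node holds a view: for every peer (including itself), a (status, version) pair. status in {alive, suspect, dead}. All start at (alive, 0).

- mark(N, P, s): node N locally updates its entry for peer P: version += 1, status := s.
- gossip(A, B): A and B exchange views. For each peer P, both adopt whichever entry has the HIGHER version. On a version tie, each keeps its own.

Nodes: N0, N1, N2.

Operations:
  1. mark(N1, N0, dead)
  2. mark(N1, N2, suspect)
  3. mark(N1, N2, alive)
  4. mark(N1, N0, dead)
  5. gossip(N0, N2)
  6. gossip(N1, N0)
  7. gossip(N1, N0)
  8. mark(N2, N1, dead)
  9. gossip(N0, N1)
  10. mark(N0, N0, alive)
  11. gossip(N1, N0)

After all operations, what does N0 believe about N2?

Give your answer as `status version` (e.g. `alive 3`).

Answer: alive 2

Derivation:
Op 1: N1 marks N0=dead -> (dead,v1)
Op 2: N1 marks N2=suspect -> (suspect,v1)
Op 3: N1 marks N2=alive -> (alive,v2)
Op 4: N1 marks N0=dead -> (dead,v2)
Op 5: gossip N0<->N2 -> N0.N0=(alive,v0) N0.N1=(alive,v0) N0.N2=(alive,v0) | N2.N0=(alive,v0) N2.N1=(alive,v0) N2.N2=(alive,v0)
Op 6: gossip N1<->N0 -> N1.N0=(dead,v2) N1.N1=(alive,v0) N1.N2=(alive,v2) | N0.N0=(dead,v2) N0.N1=(alive,v0) N0.N2=(alive,v2)
Op 7: gossip N1<->N0 -> N1.N0=(dead,v2) N1.N1=(alive,v0) N1.N2=(alive,v2) | N0.N0=(dead,v2) N0.N1=(alive,v0) N0.N2=(alive,v2)
Op 8: N2 marks N1=dead -> (dead,v1)
Op 9: gossip N0<->N1 -> N0.N0=(dead,v2) N0.N1=(alive,v0) N0.N2=(alive,v2) | N1.N0=(dead,v2) N1.N1=(alive,v0) N1.N2=(alive,v2)
Op 10: N0 marks N0=alive -> (alive,v3)
Op 11: gossip N1<->N0 -> N1.N0=(alive,v3) N1.N1=(alive,v0) N1.N2=(alive,v2) | N0.N0=(alive,v3) N0.N1=(alive,v0) N0.N2=(alive,v2)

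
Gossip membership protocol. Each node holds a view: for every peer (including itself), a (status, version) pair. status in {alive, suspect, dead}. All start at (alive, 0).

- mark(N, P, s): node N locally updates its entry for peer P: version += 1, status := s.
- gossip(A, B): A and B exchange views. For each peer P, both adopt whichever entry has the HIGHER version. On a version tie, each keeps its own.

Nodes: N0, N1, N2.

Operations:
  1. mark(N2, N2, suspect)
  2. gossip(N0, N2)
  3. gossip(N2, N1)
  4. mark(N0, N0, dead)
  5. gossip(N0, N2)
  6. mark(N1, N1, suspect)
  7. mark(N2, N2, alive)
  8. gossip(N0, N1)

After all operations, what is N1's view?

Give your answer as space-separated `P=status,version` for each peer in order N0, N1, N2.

Answer: N0=dead,1 N1=suspect,1 N2=suspect,1

Derivation:
Op 1: N2 marks N2=suspect -> (suspect,v1)
Op 2: gossip N0<->N2 -> N0.N0=(alive,v0) N0.N1=(alive,v0) N0.N2=(suspect,v1) | N2.N0=(alive,v0) N2.N1=(alive,v0) N2.N2=(suspect,v1)
Op 3: gossip N2<->N1 -> N2.N0=(alive,v0) N2.N1=(alive,v0) N2.N2=(suspect,v1) | N1.N0=(alive,v0) N1.N1=(alive,v0) N1.N2=(suspect,v1)
Op 4: N0 marks N0=dead -> (dead,v1)
Op 5: gossip N0<->N2 -> N0.N0=(dead,v1) N0.N1=(alive,v0) N0.N2=(suspect,v1) | N2.N0=(dead,v1) N2.N1=(alive,v0) N2.N2=(suspect,v1)
Op 6: N1 marks N1=suspect -> (suspect,v1)
Op 7: N2 marks N2=alive -> (alive,v2)
Op 8: gossip N0<->N1 -> N0.N0=(dead,v1) N0.N1=(suspect,v1) N0.N2=(suspect,v1) | N1.N0=(dead,v1) N1.N1=(suspect,v1) N1.N2=(suspect,v1)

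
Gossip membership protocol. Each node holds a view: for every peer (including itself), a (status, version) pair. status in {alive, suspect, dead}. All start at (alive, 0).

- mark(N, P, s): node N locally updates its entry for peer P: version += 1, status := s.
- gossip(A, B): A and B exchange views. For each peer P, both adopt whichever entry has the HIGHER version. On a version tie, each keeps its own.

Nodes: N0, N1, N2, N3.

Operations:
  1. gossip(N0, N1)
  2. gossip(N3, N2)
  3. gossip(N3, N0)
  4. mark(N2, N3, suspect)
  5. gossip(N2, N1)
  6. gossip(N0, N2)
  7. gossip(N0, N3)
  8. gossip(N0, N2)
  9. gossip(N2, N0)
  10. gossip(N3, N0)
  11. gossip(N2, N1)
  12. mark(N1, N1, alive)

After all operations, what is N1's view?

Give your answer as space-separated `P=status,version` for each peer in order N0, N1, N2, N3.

Answer: N0=alive,0 N1=alive,1 N2=alive,0 N3=suspect,1

Derivation:
Op 1: gossip N0<->N1 -> N0.N0=(alive,v0) N0.N1=(alive,v0) N0.N2=(alive,v0) N0.N3=(alive,v0) | N1.N0=(alive,v0) N1.N1=(alive,v0) N1.N2=(alive,v0) N1.N3=(alive,v0)
Op 2: gossip N3<->N2 -> N3.N0=(alive,v0) N3.N1=(alive,v0) N3.N2=(alive,v0) N3.N3=(alive,v0) | N2.N0=(alive,v0) N2.N1=(alive,v0) N2.N2=(alive,v0) N2.N3=(alive,v0)
Op 3: gossip N3<->N0 -> N3.N0=(alive,v0) N3.N1=(alive,v0) N3.N2=(alive,v0) N3.N3=(alive,v0) | N0.N0=(alive,v0) N0.N1=(alive,v0) N0.N2=(alive,v0) N0.N3=(alive,v0)
Op 4: N2 marks N3=suspect -> (suspect,v1)
Op 5: gossip N2<->N1 -> N2.N0=(alive,v0) N2.N1=(alive,v0) N2.N2=(alive,v0) N2.N3=(suspect,v1) | N1.N0=(alive,v0) N1.N1=(alive,v0) N1.N2=(alive,v0) N1.N3=(suspect,v1)
Op 6: gossip N0<->N2 -> N0.N0=(alive,v0) N0.N1=(alive,v0) N0.N2=(alive,v0) N0.N3=(suspect,v1) | N2.N0=(alive,v0) N2.N1=(alive,v0) N2.N2=(alive,v0) N2.N3=(suspect,v1)
Op 7: gossip N0<->N3 -> N0.N0=(alive,v0) N0.N1=(alive,v0) N0.N2=(alive,v0) N0.N3=(suspect,v1) | N3.N0=(alive,v0) N3.N1=(alive,v0) N3.N2=(alive,v0) N3.N3=(suspect,v1)
Op 8: gossip N0<->N2 -> N0.N0=(alive,v0) N0.N1=(alive,v0) N0.N2=(alive,v0) N0.N3=(suspect,v1) | N2.N0=(alive,v0) N2.N1=(alive,v0) N2.N2=(alive,v0) N2.N3=(suspect,v1)
Op 9: gossip N2<->N0 -> N2.N0=(alive,v0) N2.N1=(alive,v0) N2.N2=(alive,v0) N2.N3=(suspect,v1) | N0.N0=(alive,v0) N0.N1=(alive,v0) N0.N2=(alive,v0) N0.N3=(suspect,v1)
Op 10: gossip N3<->N0 -> N3.N0=(alive,v0) N3.N1=(alive,v0) N3.N2=(alive,v0) N3.N3=(suspect,v1) | N0.N0=(alive,v0) N0.N1=(alive,v0) N0.N2=(alive,v0) N0.N3=(suspect,v1)
Op 11: gossip N2<->N1 -> N2.N0=(alive,v0) N2.N1=(alive,v0) N2.N2=(alive,v0) N2.N3=(suspect,v1) | N1.N0=(alive,v0) N1.N1=(alive,v0) N1.N2=(alive,v0) N1.N3=(suspect,v1)
Op 12: N1 marks N1=alive -> (alive,v1)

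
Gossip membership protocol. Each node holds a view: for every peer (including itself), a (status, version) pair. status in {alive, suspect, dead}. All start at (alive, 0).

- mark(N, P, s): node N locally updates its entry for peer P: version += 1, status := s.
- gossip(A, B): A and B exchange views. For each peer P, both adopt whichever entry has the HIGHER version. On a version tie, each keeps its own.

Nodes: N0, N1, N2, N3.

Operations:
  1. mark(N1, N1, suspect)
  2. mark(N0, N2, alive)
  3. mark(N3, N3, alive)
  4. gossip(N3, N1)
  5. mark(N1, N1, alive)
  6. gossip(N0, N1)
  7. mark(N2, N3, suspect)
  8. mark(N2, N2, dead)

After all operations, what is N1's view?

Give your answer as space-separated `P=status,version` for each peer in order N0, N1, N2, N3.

Op 1: N1 marks N1=suspect -> (suspect,v1)
Op 2: N0 marks N2=alive -> (alive,v1)
Op 3: N3 marks N3=alive -> (alive,v1)
Op 4: gossip N3<->N1 -> N3.N0=(alive,v0) N3.N1=(suspect,v1) N3.N2=(alive,v0) N3.N3=(alive,v1) | N1.N0=(alive,v0) N1.N1=(suspect,v1) N1.N2=(alive,v0) N1.N3=(alive,v1)
Op 5: N1 marks N1=alive -> (alive,v2)
Op 6: gossip N0<->N1 -> N0.N0=(alive,v0) N0.N1=(alive,v2) N0.N2=(alive,v1) N0.N3=(alive,v1) | N1.N0=(alive,v0) N1.N1=(alive,v2) N1.N2=(alive,v1) N1.N3=(alive,v1)
Op 7: N2 marks N3=suspect -> (suspect,v1)
Op 8: N2 marks N2=dead -> (dead,v1)

Answer: N0=alive,0 N1=alive,2 N2=alive,1 N3=alive,1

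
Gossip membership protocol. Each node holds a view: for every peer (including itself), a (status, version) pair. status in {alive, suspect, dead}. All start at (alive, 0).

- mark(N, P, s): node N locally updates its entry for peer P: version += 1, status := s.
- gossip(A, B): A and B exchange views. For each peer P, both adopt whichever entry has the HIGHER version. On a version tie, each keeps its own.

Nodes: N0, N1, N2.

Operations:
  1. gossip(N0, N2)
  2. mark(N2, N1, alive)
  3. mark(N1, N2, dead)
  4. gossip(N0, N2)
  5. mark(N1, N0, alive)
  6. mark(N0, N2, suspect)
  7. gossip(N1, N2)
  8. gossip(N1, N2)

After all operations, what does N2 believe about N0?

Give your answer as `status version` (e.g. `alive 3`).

Op 1: gossip N0<->N2 -> N0.N0=(alive,v0) N0.N1=(alive,v0) N0.N2=(alive,v0) | N2.N0=(alive,v0) N2.N1=(alive,v0) N2.N2=(alive,v0)
Op 2: N2 marks N1=alive -> (alive,v1)
Op 3: N1 marks N2=dead -> (dead,v1)
Op 4: gossip N0<->N2 -> N0.N0=(alive,v0) N0.N1=(alive,v1) N0.N2=(alive,v0) | N2.N0=(alive,v0) N2.N1=(alive,v1) N2.N2=(alive,v0)
Op 5: N1 marks N0=alive -> (alive,v1)
Op 6: N0 marks N2=suspect -> (suspect,v1)
Op 7: gossip N1<->N2 -> N1.N0=(alive,v1) N1.N1=(alive,v1) N1.N2=(dead,v1) | N2.N0=(alive,v1) N2.N1=(alive,v1) N2.N2=(dead,v1)
Op 8: gossip N1<->N2 -> N1.N0=(alive,v1) N1.N1=(alive,v1) N1.N2=(dead,v1) | N2.N0=(alive,v1) N2.N1=(alive,v1) N2.N2=(dead,v1)

Answer: alive 1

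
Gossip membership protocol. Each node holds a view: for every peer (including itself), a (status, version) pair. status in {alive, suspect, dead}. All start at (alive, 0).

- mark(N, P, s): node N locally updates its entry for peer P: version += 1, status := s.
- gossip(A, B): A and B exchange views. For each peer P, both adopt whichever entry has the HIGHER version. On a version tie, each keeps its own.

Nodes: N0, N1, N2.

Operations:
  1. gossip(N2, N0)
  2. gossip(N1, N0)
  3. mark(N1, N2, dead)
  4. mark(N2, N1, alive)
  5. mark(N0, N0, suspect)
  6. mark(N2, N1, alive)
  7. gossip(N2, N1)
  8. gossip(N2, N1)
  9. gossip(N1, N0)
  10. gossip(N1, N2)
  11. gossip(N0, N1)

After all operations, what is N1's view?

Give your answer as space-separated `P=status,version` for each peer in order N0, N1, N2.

Answer: N0=suspect,1 N1=alive,2 N2=dead,1

Derivation:
Op 1: gossip N2<->N0 -> N2.N0=(alive,v0) N2.N1=(alive,v0) N2.N2=(alive,v0) | N0.N0=(alive,v0) N0.N1=(alive,v0) N0.N2=(alive,v0)
Op 2: gossip N1<->N0 -> N1.N0=(alive,v0) N1.N1=(alive,v0) N1.N2=(alive,v0) | N0.N0=(alive,v0) N0.N1=(alive,v0) N0.N2=(alive,v0)
Op 3: N1 marks N2=dead -> (dead,v1)
Op 4: N2 marks N1=alive -> (alive,v1)
Op 5: N0 marks N0=suspect -> (suspect,v1)
Op 6: N2 marks N1=alive -> (alive,v2)
Op 7: gossip N2<->N1 -> N2.N0=(alive,v0) N2.N1=(alive,v2) N2.N2=(dead,v1) | N1.N0=(alive,v0) N1.N1=(alive,v2) N1.N2=(dead,v1)
Op 8: gossip N2<->N1 -> N2.N0=(alive,v0) N2.N1=(alive,v2) N2.N2=(dead,v1) | N1.N0=(alive,v0) N1.N1=(alive,v2) N1.N2=(dead,v1)
Op 9: gossip N1<->N0 -> N1.N0=(suspect,v1) N1.N1=(alive,v2) N1.N2=(dead,v1) | N0.N0=(suspect,v1) N0.N1=(alive,v2) N0.N2=(dead,v1)
Op 10: gossip N1<->N2 -> N1.N0=(suspect,v1) N1.N1=(alive,v2) N1.N2=(dead,v1) | N2.N0=(suspect,v1) N2.N1=(alive,v2) N2.N2=(dead,v1)
Op 11: gossip N0<->N1 -> N0.N0=(suspect,v1) N0.N1=(alive,v2) N0.N2=(dead,v1) | N1.N0=(suspect,v1) N1.N1=(alive,v2) N1.N2=(dead,v1)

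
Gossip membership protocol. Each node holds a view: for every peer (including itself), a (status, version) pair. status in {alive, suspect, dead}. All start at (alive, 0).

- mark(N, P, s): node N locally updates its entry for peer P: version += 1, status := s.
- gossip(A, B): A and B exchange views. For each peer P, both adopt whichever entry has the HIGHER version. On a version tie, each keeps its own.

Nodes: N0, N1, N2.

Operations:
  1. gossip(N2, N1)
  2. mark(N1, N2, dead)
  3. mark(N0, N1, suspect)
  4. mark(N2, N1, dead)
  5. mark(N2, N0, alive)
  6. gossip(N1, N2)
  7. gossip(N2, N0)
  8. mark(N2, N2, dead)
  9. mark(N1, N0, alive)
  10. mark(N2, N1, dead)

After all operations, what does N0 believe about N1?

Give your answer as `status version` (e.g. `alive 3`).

Op 1: gossip N2<->N1 -> N2.N0=(alive,v0) N2.N1=(alive,v0) N2.N2=(alive,v0) | N1.N0=(alive,v0) N1.N1=(alive,v0) N1.N2=(alive,v0)
Op 2: N1 marks N2=dead -> (dead,v1)
Op 3: N0 marks N1=suspect -> (suspect,v1)
Op 4: N2 marks N1=dead -> (dead,v1)
Op 5: N2 marks N0=alive -> (alive,v1)
Op 6: gossip N1<->N2 -> N1.N0=(alive,v1) N1.N1=(dead,v1) N1.N2=(dead,v1) | N2.N0=(alive,v1) N2.N1=(dead,v1) N2.N2=(dead,v1)
Op 7: gossip N2<->N0 -> N2.N0=(alive,v1) N2.N1=(dead,v1) N2.N2=(dead,v1) | N0.N0=(alive,v1) N0.N1=(suspect,v1) N0.N2=(dead,v1)
Op 8: N2 marks N2=dead -> (dead,v2)
Op 9: N1 marks N0=alive -> (alive,v2)
Op 10: N2 marks N1=dead -> (dead,v2)

Answer: suspect 1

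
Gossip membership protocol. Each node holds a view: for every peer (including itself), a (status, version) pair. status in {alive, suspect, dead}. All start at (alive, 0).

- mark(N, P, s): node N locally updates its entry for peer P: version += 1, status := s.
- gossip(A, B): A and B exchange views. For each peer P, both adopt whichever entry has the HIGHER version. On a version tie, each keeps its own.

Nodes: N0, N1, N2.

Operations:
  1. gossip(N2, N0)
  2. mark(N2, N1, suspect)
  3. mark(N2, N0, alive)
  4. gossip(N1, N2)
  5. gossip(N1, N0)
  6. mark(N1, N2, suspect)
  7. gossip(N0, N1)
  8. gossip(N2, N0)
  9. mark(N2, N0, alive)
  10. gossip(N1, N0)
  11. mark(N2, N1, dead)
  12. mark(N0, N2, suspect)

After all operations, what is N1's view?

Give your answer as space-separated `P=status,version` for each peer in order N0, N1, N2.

Op 1: gossip N2<->N0 -> N2.N0=(alive,v0) N2.N1=(alive,v0) N2.N2=(alive,v0) | N0.N0=(alive,v0) N0.N1=(alive,v0) N0.N2=(alive,v0)
Op 2: N2 marks N1=suspect -> (suspect,v1)
Op 3: N2 marks N0=alive -> (alive,v1)
Op 4: gossip N1<->N2 -> N1.N0=(alive,v1) N1.N1=(suspect,v1) N1.N2=(alive,v0) | N2.N0=(alive,v1) N2.N1=(suspect,v1) N2.N2=(alive,v0)
Op 5: gossip N1<->N0 -> N1.N0=(alive,v1) N1.N1=(suspect,v1) N1.N2=(alive,v0) | N0.N0=(alive,v1) N0.N1=(suspect,v1) N0.N2=(alive,v0)
Op 6: N1 marks N2=suspect -> (suspect,v1)
Op 7: gossip N0<->N1 -> N0.N0=(alive,v1) N0.N1=(suspect,v1) N0.N2=(suspect,v1) | N1.N0=(alive,v1) N1.N1=(suspect,v1) N1.N2=(suspect,v1)
Op 8: gossip N2<->N0 -> N2.N0=(alive,v1) N2.N1=(suspect,v1) N2.N2=(suspect,v1) | N0.N0=(alive,v1) N0.N1=(suspect,v1) N0.N2=(suspect,v1)
Op 9: N2 marks N0=alive -> (alive,v2)
Op 10: gossip N1<->N0 -> N1.N0=(alive,v1) N1.N1=(suspect,v1) N1.N2=(suspect,v1) | N0.N0=(alive,v1) N0.N1=(suspect,v1) N0.N2=(suspect,v1)
Op 11: N2 marks N1=dead -> (dead,v2)
Op 12: N0 marks N2=suspect -> (suspect,v2)

Answer: N0=alive,1 N1=suspect,1 N2=suspect,1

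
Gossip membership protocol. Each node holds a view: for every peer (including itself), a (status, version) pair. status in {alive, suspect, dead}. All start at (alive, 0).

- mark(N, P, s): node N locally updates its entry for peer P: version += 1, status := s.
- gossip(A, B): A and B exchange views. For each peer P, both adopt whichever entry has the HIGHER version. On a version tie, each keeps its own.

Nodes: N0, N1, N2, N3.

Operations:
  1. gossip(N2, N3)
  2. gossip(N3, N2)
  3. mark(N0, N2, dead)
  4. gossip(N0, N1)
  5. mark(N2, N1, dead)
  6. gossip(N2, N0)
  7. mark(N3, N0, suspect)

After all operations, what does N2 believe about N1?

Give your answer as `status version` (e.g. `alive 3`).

Answer: dead 1

Derivation:
Op 1: gossip N2<->N3 -> N2.N0=(alive,v0) N2.N1=(alive,v0) N2.N2=(alive,v0) N2.N3=(alive,v0) | N3.N0=(alive,v0) N3.N1=(alive,v0) N3.N2=(alive,v0) N3.N3=(alive,v0)
Op 2: gossip N3<->N2 -> N3.N0=(alive,v0) N3.N1=(alive,v0) N3.N2=(alive,v0) N3.N3=(alive,v0) | N2.N0=(alive,v0) N2.N1=(alive,v0) N2.N2=(alive,v0) N2.N3=(alive,v0)
Op 3: N0 marks N2=dead -> (dead,v1)
Op 4: gossip N0<->N1 -> N0.N0=(alive,v0) N0.N1=(alive,v0) N0.N2=(dead,v1) N0.N3=(alive,v0) | N1.N0=(alive,v0) N1.N1=(alive,v0) N1.N2=(dead,v1) N1.N3=(alive,v0)
Op 5: N2 marks N1=dead -> (dead,v1)
Op 6: gossip N2<->N0 -> N2.N0=(alive,v0) N2.N1=(dead,v1) N2.N2=(dead,v1) N2.N3=(alive,v0) | N0.N0=(alive,v0) N0.N1=(dead,v1) N0.N2=(dead,v1) N0.N3=(alive,v0)
Op 7: N3 marks N0=suspect -> (suspect,v1)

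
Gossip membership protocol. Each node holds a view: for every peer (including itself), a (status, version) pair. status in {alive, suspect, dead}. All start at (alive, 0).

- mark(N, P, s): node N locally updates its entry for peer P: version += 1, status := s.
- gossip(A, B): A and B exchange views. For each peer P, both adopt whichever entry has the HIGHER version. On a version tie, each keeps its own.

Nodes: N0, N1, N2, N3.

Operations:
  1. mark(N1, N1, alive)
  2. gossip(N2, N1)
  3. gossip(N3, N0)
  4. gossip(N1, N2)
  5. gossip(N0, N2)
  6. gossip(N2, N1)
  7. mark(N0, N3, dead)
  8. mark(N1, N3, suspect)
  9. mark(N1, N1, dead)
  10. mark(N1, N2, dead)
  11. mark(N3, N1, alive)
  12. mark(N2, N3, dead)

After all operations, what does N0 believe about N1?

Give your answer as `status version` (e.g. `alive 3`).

Answer: alive 1

Derivation:
Op 1: N1 marks N1=alive -> (alive,v1)
Op 2: gossip N2<->N1 -> N2.N0=(alive,v0) N2.N1=(alive,v1) N2.N2=(alive,v0) N2.N3=(alive,v0) | N1.N0=(alive,v0) N1.N1=(alive,v1) N1.N2=(alive,v0) N1.N3=(alive,v0)
Op 3: gossip N3<->N0 -> N3.N0=(alive,v0) N3.N1=(alive,v0) N3.N2=(alive,v0) N3.N3=(alive,v0) | N0.N0=(alive,v0) N0.N1=(alive,v0) N0.N2=(alive,v0) N0.N3=(alive,v0)
Op 4: gossip N1<->N2 -> N1.N0=(alive,v0) N1.N1=(alive,v1) N1.N2=(alive,v0) N1.N3=(alive,v0) | N2.N0=(alive,v0) N2.N1=(alive,v1) N2.N2=(alive,v0) N2.N3=(alive,v0)
Op 5: gossip N0<->N2 -> N0.N0=(alive,v0) N0.N1=(alive,v1) N0.N2=(alive,v0) N0.N3=(alive,v0) | N2.N0=(alive,v0) N2.N1=(alive,v1) N2.N2=(alive,v0) N2.N3=(alive,v0)
Op 6: gossip N2<->N1 -> N2.N0=(alive,v0) N2.N1=(alive,v1) N2.N2=(alive,v0) N2.N3=(alive,v0) | N1.N0=(alive,v0) N1.N1=(alive,v1) N1.N2=(alive,v0) N1.N3=(alive,v0)
Op 7: N0 marks N3=dead -> (dead,v1)
Op 8: N1 marks N3=suspect -> (suspect,v1)
Op 9: N1 marks N1=dead -> (dead,v2)
Op 10: N1 marks N2=dead -> (dead,v1)
Op 11: N3 marks N1=alive -> (alive,v1)
Op 12: N2 marks N3=dead -> (dead,v1)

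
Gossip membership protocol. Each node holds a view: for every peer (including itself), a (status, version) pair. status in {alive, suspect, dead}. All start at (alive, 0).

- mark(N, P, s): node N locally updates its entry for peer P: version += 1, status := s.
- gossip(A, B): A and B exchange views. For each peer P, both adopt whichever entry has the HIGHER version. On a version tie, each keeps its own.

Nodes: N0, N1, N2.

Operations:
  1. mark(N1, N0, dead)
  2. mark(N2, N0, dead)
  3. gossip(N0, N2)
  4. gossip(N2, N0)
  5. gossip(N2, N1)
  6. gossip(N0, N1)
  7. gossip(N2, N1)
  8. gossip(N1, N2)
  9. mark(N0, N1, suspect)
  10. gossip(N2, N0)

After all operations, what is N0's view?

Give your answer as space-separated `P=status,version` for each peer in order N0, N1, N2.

Answer: N0=dead,1 N1=suspect,1 N2=alive,0

Derivation:
Op 1: N1 marks N0=dead -> (dead,v1)
Op 2: N2 marks N0=dead -> (dead,v1)
Op 3: gossip N0<->N2 -> N0.N0=(dead,v1) N0.N1=(alive,v0) N0.N2=(alive,v0) | N2.N0=(dead,v1) N2.N1=(alive,v0) N2.N2=(alive,v0)
Op 4: gossip N2<->N0 -> N2.N0=(dead,v1) N2.N1=(alive,v0) N2.N2=(alive,v0) | N0.N0=(dead,v1) N0.N1=(alive,v0) N0.N2=(alive,v0)
Op 5: gossip N2<->N1 -> N2.N0=(dead,v1) N2.N1=(alive,v0) N2.N2=(alive,v0) | N1.N0=(dead,v1) N1.N1=(alive,v0) N1.N2=(alive,v0)
Op 6: gossip N0<->N1 -> N0.N0=(dead,v1) N0.N1=(alive,v0) N0.N2=(alive,v0) | N1.N0=(dead,v1) N1.N1=(alive,v0) N1.N2=(alive,v0)
Op 7: gossip N2<->N1 -> N2.N0=(dead,v1) N2.N1=(alive,v0) N2.N2=(alive,v0) | N1.N0=(dead,v1) N1.N1=(alive,v0) N1.N2=(alive,v0)
Op 8: gossip N1<->N2 -> N1.N0=(dead,v1) N1.N1=(alive,v0) N1.N2=(alive,v0) | N2.N0=(dead,v1) N2.N1=(alive,v0) N2.N2=(alive,v0)
Op 9: N0 marks N1=suspect -> (suspect,v1)
Op 10: gossip N2<->N0 -> N2.N0=(dead,v1) N2.N1=(suspect,v1) N2.N2=(alive,v0) | N0.N0=(dead,v1) N0.N1=(suspect,v1) N0.N2=(alive,v0)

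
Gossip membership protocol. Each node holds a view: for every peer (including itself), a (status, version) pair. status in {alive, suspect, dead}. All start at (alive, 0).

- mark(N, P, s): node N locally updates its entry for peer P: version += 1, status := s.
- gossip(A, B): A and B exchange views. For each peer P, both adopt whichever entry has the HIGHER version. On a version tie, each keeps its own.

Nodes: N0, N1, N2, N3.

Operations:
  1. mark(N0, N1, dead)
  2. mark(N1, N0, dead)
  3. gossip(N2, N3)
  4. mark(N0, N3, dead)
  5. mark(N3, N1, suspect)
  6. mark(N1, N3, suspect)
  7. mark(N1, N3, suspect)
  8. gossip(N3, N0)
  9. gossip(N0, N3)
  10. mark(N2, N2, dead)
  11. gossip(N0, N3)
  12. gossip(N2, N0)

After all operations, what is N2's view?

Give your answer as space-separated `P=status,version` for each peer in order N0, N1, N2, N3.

Op 1: N0 marks N1=dead -> (dead,v1)
Op 2: N1 marks N0=dead -> (dead,v1)
Op 3: gossip N2<->N3 -> N2.N0=(alive,v0) N2.N1=(alive,v0) N2.N2=(alive,v0) N2.N3=(alive,v0) | N3.N0=(alive,v0) N3.N1=(alive,v0) N3.N2=(alive,v0) N3.N3=(alive,v0)
Op 4: N0 marks N3=dead -> (dead,v1)
Op 5: N3 marks N1=suspect -> (suspect,v1)
Op 6: N1 marks N3=suspect -> (suspect,v1)
Op 7: N1 marks N3=suspect -> (suspect,v2)
Op 8: gossip N3<->N0 -> N3.N0=(alive,v0) N3.N1=(suspect,v1) N3.N2=(alive,v0) N3.N3=(dead,v1) | N0.N0=(alive,v0) N0.N1=(dead,v1) N0.N2=(alive,v0) N0.N3=(dead,v1)
Op 9: gossip N0<->N3 -> N0.N0=(alive,v0) N0.N1=(dead,v1) N0.N2=(alive,v0) N0.N3=(dead,v1) | N3.N0=(alive,v0) N3.N1=(suspect,v1) N3.N2=(alive,v0) N3.N3=(dead,v1)
Op 10: N2 marks N2=dead -> (dead,v1)
Op 11: gossip N0<->N3 -> N0.N0=(alive,v0) N0.N1=(dead,v1) N0.N2=(alive,v0) N0.N3=(dead,v1) | N3.N0=(alive,v0) N3.N1=(suspect,v1) N3.N2=(alive,v0) N3.N3=(dead,v1)
Op 12: gossip N2<->N0 -> N2.N0=(alive,v0) N2.N1=(dead,v1) N2.N2=(dead,v1) N2.N3=(dead,v1) | N0.N0=(alive,v0) N0.N1=(dead,v1) N0.N2=(dead,v1) N0.N3=(dead,v1)

Answer: N0=alive,0 N1=dead,1 N2=dead,1 N3=dead,1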